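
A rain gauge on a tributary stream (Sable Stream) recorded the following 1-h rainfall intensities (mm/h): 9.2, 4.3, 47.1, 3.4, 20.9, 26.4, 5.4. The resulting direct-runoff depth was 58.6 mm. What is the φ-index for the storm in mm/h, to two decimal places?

φ ≈ 11.93 mm/h

Only the 3 blocks with intensity above φ contribute runoff: 47.1, 20.9, 26.4 mm/h.
Σ(I−φ)·Δt = d  ⇒  (47.1+20.9+26.4 − 3φ)·1 = 58.6
φ = (94.40 − 58.6/1) / 3 = 11.93 mm/h.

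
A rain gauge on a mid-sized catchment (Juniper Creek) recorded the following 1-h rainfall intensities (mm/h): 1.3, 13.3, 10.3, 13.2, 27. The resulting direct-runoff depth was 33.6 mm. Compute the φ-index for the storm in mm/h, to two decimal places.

Only the 4 blocks with intensity above φ contribute runoff: 13.3, 10.3, 13.2, 27 mm/h.
Σ(I−φ)·Δt = d  ⇒  (13.3+10.3+13.2+27 − 4φ)·1 = 33.6
φ = (63.80 − 33.6/1) / 4 = 7.55 mm/h.

φ ≈ 7.55 mm/h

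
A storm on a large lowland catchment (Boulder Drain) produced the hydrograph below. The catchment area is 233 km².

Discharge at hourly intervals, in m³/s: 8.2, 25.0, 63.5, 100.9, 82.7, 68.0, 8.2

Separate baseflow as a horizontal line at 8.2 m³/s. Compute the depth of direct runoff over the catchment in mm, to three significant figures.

Direct runoff: 0.0, 16.8, 55.3, 92.7, 74.5, 59.8, 0.0 m³/s; ΣQ_DR = 299.1 m³/s.
V = ΣQ_DR · Δt = 299.1 × 3600 s = 1.077 × 10^6 m³.
Over A = 233 km², depth = V / A = 4.62 mm.

d ≈ 4.62 mm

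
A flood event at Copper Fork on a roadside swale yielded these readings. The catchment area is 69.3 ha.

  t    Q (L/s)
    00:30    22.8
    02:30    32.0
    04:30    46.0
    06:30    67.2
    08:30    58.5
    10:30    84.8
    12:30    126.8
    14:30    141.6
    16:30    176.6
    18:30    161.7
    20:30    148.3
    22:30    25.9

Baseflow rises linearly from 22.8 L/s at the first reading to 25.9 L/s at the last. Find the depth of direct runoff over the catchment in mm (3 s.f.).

d ≈ 8.31 mm

Direct runoff: 0.00, 8.92, 22.64, 43.55, 34.57, 60.59, 102.31, 116.83, 151.55, 136.36, 122.68, 0.00 L/s; ΣQ_DR = 800.0 L/s.
V = ΣQ_DR · Δt = 800.0 × 7200 s = 5.760 × 10^6 L.
Over A = 69.3 ha, depth = V / A = 8.31 mm.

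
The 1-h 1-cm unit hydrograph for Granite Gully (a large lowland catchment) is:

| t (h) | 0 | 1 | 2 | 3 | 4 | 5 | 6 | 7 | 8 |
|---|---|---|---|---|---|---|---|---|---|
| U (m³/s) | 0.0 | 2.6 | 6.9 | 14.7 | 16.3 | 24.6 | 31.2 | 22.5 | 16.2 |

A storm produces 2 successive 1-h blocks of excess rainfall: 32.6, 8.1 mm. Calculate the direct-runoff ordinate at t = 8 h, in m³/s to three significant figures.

Q ≈ 71.0 m³/s

By discrete convolution, Q_j = Σ (P_i / 10 mm) · U_{j−i}.
At t = 8 h (j=8): Q = (32.6/10)·16.2 + (8.1/10)·22.5 = 71.0 m³/s.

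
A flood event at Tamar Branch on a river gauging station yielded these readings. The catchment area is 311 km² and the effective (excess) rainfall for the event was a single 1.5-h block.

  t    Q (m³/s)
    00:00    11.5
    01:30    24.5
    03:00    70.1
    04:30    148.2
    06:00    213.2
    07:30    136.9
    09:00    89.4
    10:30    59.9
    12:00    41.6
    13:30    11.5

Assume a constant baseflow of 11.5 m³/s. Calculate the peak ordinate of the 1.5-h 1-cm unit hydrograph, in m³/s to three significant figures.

U_p ≈ 168 m³/s

Direct runoff: 0.0, 13.0, 58.6, 136.7, 201.7, 125.4, 77.9, 48.4, 30.1, 0.0 m³/s; ΣQ_DR = 691.8 m³/s, peak = 201.7 m³/s.
Runoff depth d = ΣQ_DR·Δt / A = 691.8 × 5400 / (311 km²) = 12.01 mm.
The 1-cm UH is the DRH scaled by (10 mm)/d, so U_p = 201.7 × 10/12.01 = 168 m³/s.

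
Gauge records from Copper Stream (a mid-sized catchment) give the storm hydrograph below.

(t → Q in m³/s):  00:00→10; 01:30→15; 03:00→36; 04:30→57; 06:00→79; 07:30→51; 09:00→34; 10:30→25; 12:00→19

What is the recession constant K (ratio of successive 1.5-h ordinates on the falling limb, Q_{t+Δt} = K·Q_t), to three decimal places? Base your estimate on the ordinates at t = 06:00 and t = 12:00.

Using the recession-limb readings at t = 06:00 and t = 12:00: Q falls from 79 to 19 m³/s over 4 intervals.
K = (Q₂/Q₁)^(1/4) = (19/79)^(1/4) = 0.700.

K ≈ 0.700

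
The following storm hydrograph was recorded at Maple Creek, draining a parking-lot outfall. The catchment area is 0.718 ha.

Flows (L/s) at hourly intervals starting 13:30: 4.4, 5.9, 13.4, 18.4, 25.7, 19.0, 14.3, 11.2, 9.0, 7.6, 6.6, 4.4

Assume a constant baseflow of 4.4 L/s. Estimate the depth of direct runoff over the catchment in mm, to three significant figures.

Direct runoff: 0.0, 1.5, 9.0, 14.0, 21.3, 14.6, 9.9, 6.8, 4.6, 3.2, 2.2, 0.0 L/s; ΣQ_DR = 87.10 L/s.
V = ΣQ_DR · Δt = 87.10 × 3600 s = 3.136 × 10^5 L.
Over A = 0.718 ha, depth = V / A = 43.7 mm.

d ≈ 43.7 mm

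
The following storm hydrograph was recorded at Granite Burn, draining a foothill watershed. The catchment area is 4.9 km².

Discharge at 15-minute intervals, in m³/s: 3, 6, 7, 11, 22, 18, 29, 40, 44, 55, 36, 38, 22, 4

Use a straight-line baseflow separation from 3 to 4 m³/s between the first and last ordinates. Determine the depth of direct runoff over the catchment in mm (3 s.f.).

Direct runoff: 0.00, 2.92, 3.85, 7.77, 18.69, 14.62, 25.54, 36.46, 40.38, 51.31, 32.23, 34.15, 18.08, 0.00 m³/s; ΣQ_DR = 286.0 m³/s.
V = ΣQ_DR · Δt = 286.0 × 900 s = 2.574 × 10^5 m³.
Over A = 4.9 km², depth = V / A = 52.5 mm.

d ≈ 52.5 mm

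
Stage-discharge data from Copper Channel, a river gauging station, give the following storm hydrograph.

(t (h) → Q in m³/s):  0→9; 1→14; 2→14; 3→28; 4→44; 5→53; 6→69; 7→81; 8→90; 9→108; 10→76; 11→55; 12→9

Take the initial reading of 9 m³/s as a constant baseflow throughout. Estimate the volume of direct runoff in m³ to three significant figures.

Direct-runoff ordinates (Q − Q_b): 0.0, 5.0, 5.0, 19.0, 35.0, 44.0, 60.0, 72.0, 81.0, 99.0, 67.0, 46.0, 0.0 m³/s.
ΣQ_DR = 533.0 m³/s.
With Δt = 1 h = 3600 s, V = ΣQ_DR · Δt = 533.0 × 3600 = 1.92 × 10^6 m³.

V ≈ 1.92 × 10^6 m³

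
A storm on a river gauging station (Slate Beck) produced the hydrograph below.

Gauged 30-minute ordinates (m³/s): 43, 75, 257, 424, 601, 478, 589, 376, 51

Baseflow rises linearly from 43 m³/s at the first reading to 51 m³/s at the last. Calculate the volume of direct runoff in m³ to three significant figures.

Direct-runoff ordinates (Q − Q_b): 0.00, 31.00, 212.00, 378.00, 554.00, 430.00, 540.00, 326.00, 0.00 m³/s.
ΣQ_DR = 2471 m³/s.
With Δt = 0.5 h = 1800 s, V = ΣQ_DR · Δt = 2471 × 1800 = 4.45 × 10^6 m³.

V ≈ 4.45 × 10^6 m³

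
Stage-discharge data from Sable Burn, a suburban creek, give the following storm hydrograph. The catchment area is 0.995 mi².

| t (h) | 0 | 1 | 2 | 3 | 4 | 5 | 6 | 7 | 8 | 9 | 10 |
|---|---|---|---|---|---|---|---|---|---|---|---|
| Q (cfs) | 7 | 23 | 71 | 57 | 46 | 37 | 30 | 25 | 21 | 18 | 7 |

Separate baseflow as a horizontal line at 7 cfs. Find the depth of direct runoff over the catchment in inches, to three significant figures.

d ≈ 0.413 in

Direct runoff: 0.0, 16.0, 64.0, 50.0, 39.0, 30.0, 23.0, 18.0, 14.0, 11.0, 0.0 cfs; ΣQ_DR = 265.0 cfs.
V = ΣQ_DR · Δt = 265.0 × 3600 s = 9.540 × 10^5 ft³.
Over A = 0.995 mi², depth = V / A = 0.413 in.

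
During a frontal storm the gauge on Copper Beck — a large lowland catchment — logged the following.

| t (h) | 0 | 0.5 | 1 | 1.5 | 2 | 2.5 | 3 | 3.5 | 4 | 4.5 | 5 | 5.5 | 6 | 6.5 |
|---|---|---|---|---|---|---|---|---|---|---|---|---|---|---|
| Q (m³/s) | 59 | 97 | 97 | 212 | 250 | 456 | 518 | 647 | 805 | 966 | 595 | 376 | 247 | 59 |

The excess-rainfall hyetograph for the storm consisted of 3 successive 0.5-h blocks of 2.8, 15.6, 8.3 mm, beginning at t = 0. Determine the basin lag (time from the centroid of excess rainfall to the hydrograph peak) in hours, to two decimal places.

Centroid of excess rainfall: t_c = Σ P_i·t̄_i / ΣP_i = 0.8530 h (block centres at 0.25, 0.75, 1.25 h).
Hydrograph peak occurs at t = 4.5 h, so basin lag t_L = 4.5 − 0.8530 = 3.65 h.

t_L ≈ 3.65 h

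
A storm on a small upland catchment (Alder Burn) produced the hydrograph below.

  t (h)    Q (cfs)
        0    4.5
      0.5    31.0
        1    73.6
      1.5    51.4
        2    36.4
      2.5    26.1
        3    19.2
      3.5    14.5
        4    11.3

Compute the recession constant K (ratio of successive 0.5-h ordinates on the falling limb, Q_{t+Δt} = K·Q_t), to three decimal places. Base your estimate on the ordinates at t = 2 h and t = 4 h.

K ≈ 0.746

Using the recession-limb readings at t = 2 h and t = 4 h: Q falls from 36.4 to 11.3 cfs over 4 intervals.
K = (Q₂/Q₁)^(1/4) = (11.3/36.4)^(1/4) = 0.746.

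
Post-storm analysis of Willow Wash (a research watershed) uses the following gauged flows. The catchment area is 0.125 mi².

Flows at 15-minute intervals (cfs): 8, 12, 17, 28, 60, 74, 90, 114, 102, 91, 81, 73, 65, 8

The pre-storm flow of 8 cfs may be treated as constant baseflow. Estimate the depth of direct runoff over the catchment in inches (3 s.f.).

Direct runoff: 0.0, 4.0, 9.0, 20.0, 52.0, 66.0, 82.0, 106.0, 94.0, 83.0, 73.0, 65.0, 57.0, 0.0 cfs; ΣQ_DR = 711.0 cfs.
V = ΣQ_DR · Δt = 711.0 × 900 s = 6.399 × 10^5 ft³.
Over A = 0.125 mi², depth = V / A = 2.20 in.

d ≈ 2.20 in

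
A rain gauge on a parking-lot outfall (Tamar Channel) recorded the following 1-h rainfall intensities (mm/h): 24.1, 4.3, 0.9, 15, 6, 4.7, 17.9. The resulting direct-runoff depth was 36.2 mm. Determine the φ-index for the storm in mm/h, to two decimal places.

φ ≈ 6.93 mm/h

Only the 3 blocks with intensity above φ contribute runoff: 24.1, 15, 17.9 mm/h.
Σ(I−φ)·Δt = d  ⇒  (24.1+15+17.9 − 3φ)·1 = 36.2
φ = (57.00 − 36.2/1) / 3 = 6.93 mm/h.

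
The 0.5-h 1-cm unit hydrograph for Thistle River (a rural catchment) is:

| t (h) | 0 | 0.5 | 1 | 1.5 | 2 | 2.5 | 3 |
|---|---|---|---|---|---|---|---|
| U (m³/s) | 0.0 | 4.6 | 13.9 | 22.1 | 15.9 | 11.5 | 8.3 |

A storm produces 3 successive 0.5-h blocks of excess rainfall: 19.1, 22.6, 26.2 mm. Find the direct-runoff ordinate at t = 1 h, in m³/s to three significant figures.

By discrete convolution, Q_j = Σ (P_i / 10 mm) · U_{j−i}.
At t = 1 h (j=2): Q = (19.1/10)·13.9 + (22.6/10)·4.6 + (26.2/10)·0.0 = 36.9 m³/s.

Q ≈ 36.9 m³/s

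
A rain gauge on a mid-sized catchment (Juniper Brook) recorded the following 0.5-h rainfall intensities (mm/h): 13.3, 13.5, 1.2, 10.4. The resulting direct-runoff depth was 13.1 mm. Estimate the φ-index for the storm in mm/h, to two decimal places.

φ ≈ 3.67 mm/h

Only the 3 blocks with intensity above φ contribute runoff: 13.3, 13.5, 10.4 mm/h.
Σ(I−φ)·Δt = d  ⇒  (13.3+13.5+10.4 − 3φ)·0.5 = 13.1
φ = (37.20 − 13.1/0.5) / 3 = 3.67 mm/h.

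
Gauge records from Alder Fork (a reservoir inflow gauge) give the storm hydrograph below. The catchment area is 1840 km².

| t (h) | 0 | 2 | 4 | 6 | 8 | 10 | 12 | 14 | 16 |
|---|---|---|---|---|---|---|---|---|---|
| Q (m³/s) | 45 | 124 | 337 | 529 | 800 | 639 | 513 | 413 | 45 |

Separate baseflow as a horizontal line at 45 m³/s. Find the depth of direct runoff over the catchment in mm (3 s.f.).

Direct runoff: 0.0, 79.0, 292.0, 484.0, 755.0, 594.0, 468.0, 368.0, 0.0 m³/s; ΣQ_DR = 3040 m³/s.
V = ΣQ_DR · Δt = 3040 × 7200 s = 2.189 × 10^7 m³.
Over A = 1840 km², depth = V / A = 11.9 mm.

d ≈ 11.9 mm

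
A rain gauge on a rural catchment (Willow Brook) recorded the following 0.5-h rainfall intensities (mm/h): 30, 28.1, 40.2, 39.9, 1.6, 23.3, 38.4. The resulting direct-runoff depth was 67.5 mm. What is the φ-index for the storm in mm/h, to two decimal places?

Only the 6 blocks with intensity above φ contribute runoff: 30, 28.1, 40.2, 39.9, 23.3, 38.4 mm/h.
Σ(I−φ)·Δt = d  ⇒  (30+28.1+40.2+39.9+23.3+38.4 − 6φ)·0.5 = 67.5
φ = (199.9 − 67.5/0.5) / 6 = 10.82 mm/h.

φ ≈ 10.82 mm/h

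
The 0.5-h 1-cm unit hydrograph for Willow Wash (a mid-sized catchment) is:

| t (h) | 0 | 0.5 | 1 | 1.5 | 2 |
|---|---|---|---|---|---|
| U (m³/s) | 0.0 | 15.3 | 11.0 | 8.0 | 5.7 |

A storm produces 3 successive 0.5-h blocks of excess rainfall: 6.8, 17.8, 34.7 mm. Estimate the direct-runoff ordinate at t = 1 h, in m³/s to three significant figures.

By discrete convolution, Q_j = Σ (P_i / 10 mm) · U_{j−i}.
At t = 1 h (j=2): Q = (6.8/10)·11.0 + (17.8/10)·15.3 + (34.7/10)·0.0 = 34.7 m³/s.

Q ≈ 34.7 m³/s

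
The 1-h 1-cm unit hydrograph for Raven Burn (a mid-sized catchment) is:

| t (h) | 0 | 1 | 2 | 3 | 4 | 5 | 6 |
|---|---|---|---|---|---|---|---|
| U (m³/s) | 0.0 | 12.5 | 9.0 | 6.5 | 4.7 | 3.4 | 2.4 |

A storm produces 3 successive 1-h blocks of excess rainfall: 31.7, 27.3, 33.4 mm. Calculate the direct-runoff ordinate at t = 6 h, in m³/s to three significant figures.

By discrete convolution, Q_j = Σ (P_i / 10 mm) · U_{j−i}.
At t = 6 h (j=6): Q = (31.7/10)·2.4 + (27.3/10)·3.4 + (33.4/10)·4.7 = 32.6 m³/s.

Q ≈ 32.6 m³/s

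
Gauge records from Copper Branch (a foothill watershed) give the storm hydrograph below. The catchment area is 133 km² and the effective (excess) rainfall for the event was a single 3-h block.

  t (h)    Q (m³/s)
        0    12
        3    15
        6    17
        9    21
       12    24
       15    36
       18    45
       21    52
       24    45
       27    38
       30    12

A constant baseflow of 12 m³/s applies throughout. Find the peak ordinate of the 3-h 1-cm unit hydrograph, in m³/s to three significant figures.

Direct runoff: 0.0, 3.0, 5.0, 9.0, 12.0, 24.0, 33.0, 40.0, 33.0, 26.0, 0.0 m³/s; ΣQ_DR = 185.0 m³/s, peak = 40.0 m³/s.
Runoff depth d = ΣQ_DR·Δt / A = 185.0 × 10800 / (133 km²) = 15.02 mm.
The 1-cm UH is the DRH scaled by (10 mm)/d, so U_p = 40.0 × 10/15.02 = 26.6 m³/s.

U_p ≈ 26.6 m³/s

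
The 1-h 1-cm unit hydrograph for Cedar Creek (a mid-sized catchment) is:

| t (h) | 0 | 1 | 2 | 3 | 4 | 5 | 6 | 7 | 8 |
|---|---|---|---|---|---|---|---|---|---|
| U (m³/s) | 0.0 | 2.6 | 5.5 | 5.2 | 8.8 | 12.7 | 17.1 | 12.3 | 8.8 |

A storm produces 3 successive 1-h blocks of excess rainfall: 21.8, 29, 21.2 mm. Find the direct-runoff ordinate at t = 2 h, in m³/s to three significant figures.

By discrete convolution, Q_j = Σ (P_i / 10 mm) · U_{j−i}.
At t = 2 h (j=2): Q = (21.8/10)·5.5 + (29/10)·2.6 + (21.2/10)·0.0 = 19.5 m³/s.

Q ≈ 19.5 m³/s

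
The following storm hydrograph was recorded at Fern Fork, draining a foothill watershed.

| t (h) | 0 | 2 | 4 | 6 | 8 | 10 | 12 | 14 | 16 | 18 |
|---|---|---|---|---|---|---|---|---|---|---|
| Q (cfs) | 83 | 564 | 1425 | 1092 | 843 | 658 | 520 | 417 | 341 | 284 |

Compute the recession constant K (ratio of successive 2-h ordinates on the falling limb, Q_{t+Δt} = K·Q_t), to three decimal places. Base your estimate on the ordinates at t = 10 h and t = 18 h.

K ≈ 0.811

Using the recession-limb readings at t = 10 h and t = 18 h: Q falls from 658 to 284 cfs over 4 intervals.
K = (Q₂/Q₁)^(1/4) = (284/658)^(1/4) = 0.811.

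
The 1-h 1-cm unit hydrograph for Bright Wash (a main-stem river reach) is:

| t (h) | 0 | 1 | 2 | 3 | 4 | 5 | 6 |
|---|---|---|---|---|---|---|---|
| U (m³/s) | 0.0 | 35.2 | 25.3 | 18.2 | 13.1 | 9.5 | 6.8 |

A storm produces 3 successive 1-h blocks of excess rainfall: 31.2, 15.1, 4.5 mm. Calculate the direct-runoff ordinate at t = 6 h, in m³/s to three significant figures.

By discrete convolution, Q_j = Σ (P_i / 10 mm) · U_{j−i}.
At t = 6 h (j=6): Q = (31.2/10)·6.8 + (15.1/10)·9.5 + (4.5/10)·13.1 = 41.5 m³/s.

Q ≈ 41.5 m³/s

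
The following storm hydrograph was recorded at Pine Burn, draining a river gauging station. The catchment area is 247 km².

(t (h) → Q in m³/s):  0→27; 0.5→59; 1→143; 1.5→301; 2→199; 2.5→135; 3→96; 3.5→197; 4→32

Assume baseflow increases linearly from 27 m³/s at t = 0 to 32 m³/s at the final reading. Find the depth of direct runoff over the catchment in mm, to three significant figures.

Direct runoff: 0.00, 31.38, 114.75, 272.12, 169.50, 104.88, 65.25, 165.62, 0.00 m³/s; ΣQ_DR = 923.5 m³/s.
V = ΣQ_DR · Δt = 923.5 × 1800 s = 1.662 × 10^6 m³.
Over A = 247 km², depth = V / A = 6.73 mm.

d ≈ 6.73 mm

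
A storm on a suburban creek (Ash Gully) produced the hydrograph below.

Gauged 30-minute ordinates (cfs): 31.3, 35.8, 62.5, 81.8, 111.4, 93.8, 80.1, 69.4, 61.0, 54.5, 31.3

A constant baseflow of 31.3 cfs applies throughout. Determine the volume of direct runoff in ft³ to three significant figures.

Direct-runoff ordinates (Q − Q_b): 0.0, 4.5, 31.2, 50.5, 80.1, 62.5, 48.8, 38.1, 29.7, 23.2, 0.0 cfs.
ΣQ_DR = 368.6 cfs.
With Δt = 0.5 h = 1800 s, V = ΣQ_DR · Δt = 368.6 × 1800 = 6.63 × 10^5 ft³.

V ≈ 6.63 × 10^5 ft³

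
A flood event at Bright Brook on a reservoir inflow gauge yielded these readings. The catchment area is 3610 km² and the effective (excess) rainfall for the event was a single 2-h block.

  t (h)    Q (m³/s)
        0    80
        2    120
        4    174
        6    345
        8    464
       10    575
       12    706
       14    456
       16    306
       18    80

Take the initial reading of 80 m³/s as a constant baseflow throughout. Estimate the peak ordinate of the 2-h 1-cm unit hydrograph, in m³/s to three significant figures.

Direct runoff: 0.0, 40.0, 94.0, 265.0, 384.0, 495.0, 626.0, 376.0, 226.0, 0.0 m³/s; ΣQ_DR = 2506 m³/s, peak = 626.0 m³/s.
Runoff depth d = ΣQ_DR·Δt / A = 2506 × 7200 / (3610 km²) = 4.998 mm.
The 1-cm UH is the DRH scaled by (10 mm)/d, so U_p = 626.0 × 10/4.998 = 1250 m³/s.

U_p ≈ 1250 m³/s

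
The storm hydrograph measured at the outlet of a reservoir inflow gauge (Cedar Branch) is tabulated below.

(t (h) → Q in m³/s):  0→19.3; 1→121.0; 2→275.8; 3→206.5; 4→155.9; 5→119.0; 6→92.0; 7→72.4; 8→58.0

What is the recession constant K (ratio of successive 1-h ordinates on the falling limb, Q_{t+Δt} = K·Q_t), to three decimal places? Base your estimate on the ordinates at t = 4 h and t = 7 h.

K ≈ 0.774

Using the recession-limb readings at t = 4 h and t = 7 h: Q falls from 155.9 to 72.4 m³/s over 3 intervals.
K = (Q₂/Q₁)^(1/3) = (72.4/155.9)^(1/3) = 0.774.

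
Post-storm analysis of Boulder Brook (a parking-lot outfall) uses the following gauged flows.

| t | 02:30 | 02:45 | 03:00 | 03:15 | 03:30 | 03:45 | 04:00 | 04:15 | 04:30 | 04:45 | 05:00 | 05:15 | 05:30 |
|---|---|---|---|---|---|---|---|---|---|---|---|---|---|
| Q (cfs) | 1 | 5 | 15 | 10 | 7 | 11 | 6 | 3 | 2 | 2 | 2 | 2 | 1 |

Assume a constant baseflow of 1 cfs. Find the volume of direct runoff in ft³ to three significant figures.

V ≈ 48600 ft³

Direct-runoff ordinates (Q − Q_b): 0.0, 4.0, 14.0, 9.0, 6.0, 10.0, 5.0, 2.0, 1.0, 1.0, 1.0, 1.0, 0.0 cfs.
ΣQ_DR = 54.00 cfs.
With Δt = 0.25 h = 900 s, V = ΣQ_DR · Δt = 54.00 × 900 = 48600 ft³.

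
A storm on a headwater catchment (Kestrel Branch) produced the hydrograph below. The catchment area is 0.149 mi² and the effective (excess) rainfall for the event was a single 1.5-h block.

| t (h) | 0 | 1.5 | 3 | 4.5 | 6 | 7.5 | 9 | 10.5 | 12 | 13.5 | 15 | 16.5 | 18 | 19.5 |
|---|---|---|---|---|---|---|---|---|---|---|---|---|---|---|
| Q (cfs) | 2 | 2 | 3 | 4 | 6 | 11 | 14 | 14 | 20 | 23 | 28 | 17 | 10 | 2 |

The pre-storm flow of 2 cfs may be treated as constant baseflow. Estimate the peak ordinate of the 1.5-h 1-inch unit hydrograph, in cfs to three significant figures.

Direct runoff: 0.0, 0.0, 1.0, 2.0, 4.0, 9.0, 12.0, 12.0, 18.0, 21.0, 26.0, 15.0, 8.0, 0.0 cfs; ΣQ_DR = 128.0 cfs, peak = 26.0 cfs.
Runoff depth d = ΣQ_DR·Δt / A = 128.0 × 5400 / (0.149 mi²) = 1.997 in.
The 1-inch UH is the DRH scaled by (1 in)/d, so U_p = 26.0 × 1/1.997 = 13.0 cfs.

U_p ≈ 13.0 cfs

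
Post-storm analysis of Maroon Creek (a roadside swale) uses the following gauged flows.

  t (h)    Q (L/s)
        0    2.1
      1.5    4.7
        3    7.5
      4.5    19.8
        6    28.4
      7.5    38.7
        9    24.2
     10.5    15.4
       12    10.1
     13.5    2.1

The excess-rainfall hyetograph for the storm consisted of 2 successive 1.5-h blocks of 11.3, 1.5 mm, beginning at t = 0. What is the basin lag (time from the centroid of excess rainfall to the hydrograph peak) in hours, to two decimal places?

t_L ≈ 6.57 h

Centroid of excess rainfall: t_c = Σ P_i·t̄_i / ΣP_i = 0.9258 h (block centres at 0.75, 2.25 h).
Hydrograph peak occurs at t = 7.5 h, so basin lag t_L = 7.5 − 0.9258 = 6.57 h.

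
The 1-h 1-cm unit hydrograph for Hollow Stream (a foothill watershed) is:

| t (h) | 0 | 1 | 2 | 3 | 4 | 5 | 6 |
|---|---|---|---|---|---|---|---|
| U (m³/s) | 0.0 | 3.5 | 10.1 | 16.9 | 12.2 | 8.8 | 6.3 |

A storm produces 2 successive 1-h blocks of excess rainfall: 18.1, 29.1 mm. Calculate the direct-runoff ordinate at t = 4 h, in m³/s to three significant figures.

By discrete convolution, Q_j = Σ (P_i / 10 mm) · U_{j−i}.
At t = 4 h (j=4): Q = (18.1/10)·12.2 + (29.1/10)·16.9 = 71.3 m³/s.

Q ≈ 71.3 m³/s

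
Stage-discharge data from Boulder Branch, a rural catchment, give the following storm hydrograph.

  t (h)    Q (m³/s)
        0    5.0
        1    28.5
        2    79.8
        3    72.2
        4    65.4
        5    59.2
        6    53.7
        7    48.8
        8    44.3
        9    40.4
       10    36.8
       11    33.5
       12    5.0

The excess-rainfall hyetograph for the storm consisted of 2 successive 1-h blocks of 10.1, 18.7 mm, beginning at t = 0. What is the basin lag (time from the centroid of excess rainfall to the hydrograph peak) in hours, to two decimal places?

Centroid of excess rainfall: t_c = Σ P_i·t̄_i / ΣP_i = 1.1493 h (block centres at 0.5, 1.5 h).
Hydrograph peak occurs at t = 2 h, so basin lag t_L = 2 − 1.1493 = 0.85 h.

t_L ≈ 0.85 h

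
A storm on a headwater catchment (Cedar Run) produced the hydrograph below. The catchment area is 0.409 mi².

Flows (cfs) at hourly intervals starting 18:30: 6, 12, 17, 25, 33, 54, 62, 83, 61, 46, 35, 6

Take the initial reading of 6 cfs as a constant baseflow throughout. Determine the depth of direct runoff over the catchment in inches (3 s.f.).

Direct runoff: 0.0, 6.0, 11.0, 19.0, 27.0, 48.0, 56.0, 77.0, 55.0, 40.0, 29.0, 0.0 cfs; ΣQ_DR = 368.0 cfs.
V = ΣQ_DR · Δt = 368.0 × 3600 s = 1.325 × 10^6 ft³.
Over A = 0.409 mi², depth = V / A = 1.39 in.

d ≈ 1.39 in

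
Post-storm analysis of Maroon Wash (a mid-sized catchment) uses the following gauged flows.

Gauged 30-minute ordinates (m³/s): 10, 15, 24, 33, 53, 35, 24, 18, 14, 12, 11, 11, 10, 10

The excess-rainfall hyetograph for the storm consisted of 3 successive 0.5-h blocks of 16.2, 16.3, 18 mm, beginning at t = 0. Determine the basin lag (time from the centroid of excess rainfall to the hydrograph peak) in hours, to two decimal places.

t_L ≈ 1.23 h

Centroid of excess rainfall: t_c = Σ P_i·t̄_i / ΣP_i = 0.7678 h (block centres at 0.25, 0.75, 1.25 h).
Hydrograph peak occurs at t = 2 h, so basin lag t_L = 2 − 0.7678 = 1.23 h.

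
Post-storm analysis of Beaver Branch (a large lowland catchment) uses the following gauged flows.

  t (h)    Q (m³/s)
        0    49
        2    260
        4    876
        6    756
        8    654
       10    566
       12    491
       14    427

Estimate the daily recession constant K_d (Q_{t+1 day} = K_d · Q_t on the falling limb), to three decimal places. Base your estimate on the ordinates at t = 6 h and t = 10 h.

K_d ≈ 0.176

Between t = 6 h and t = 10 h the flow falls from 756 to 566 m³/s over 2×2 h = 4 h.
Per-interval ratio K = (566/756)^(1/2) = 0.8653; K_d = K^(24/2) = 0.176.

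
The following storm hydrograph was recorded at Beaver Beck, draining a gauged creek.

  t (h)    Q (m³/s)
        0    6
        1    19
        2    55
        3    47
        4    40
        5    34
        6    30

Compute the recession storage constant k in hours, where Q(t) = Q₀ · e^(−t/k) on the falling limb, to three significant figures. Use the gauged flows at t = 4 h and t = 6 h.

k ≈ 6.95 h

On the falling limb, Q drops from 40 to 30 m³/s between t = 4 h and t = 6 h (Δt = 2 h).
k = −Δt / ln(Q₂/Q₁) = −2 / ln(30/40) = 6.95 h.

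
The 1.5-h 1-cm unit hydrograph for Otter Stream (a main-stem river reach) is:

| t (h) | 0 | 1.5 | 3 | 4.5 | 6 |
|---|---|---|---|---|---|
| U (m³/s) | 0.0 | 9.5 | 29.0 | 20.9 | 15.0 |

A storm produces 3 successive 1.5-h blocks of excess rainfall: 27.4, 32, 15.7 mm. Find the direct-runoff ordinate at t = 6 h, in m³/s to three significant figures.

By discrete convolution, Q_j = Σ (P_i / 10 mm) · U_{j−i}.
At t = 6 h (j=4): Q = (27.4/10)·15.0 + (32/10)·20.9 + (15.7/10)·29.0 = 154 m³/s.

Q ≈ 154 m³/s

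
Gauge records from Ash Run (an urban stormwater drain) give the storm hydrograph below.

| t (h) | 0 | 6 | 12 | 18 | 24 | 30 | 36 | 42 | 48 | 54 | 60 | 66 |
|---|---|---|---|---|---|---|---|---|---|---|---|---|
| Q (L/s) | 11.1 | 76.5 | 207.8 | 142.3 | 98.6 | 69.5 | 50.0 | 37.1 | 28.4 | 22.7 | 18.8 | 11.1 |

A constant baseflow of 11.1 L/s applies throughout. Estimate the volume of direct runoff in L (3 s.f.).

Direct-runoff ordinates (Q − Q_b): 0.0, 65.4, 196.7, 131.2, 87.5, 58.4, 38.9, 26.0, 17.3, 11.6, 7.7, 0.0 L/s.
ΣQ_DR = 640.7 L/s.
With Δt = 6 h = 21600 s, V = ΣQ_DR · Δt = 640.7 × 21600 = 1.38 × 10^7 L.

V ≈ 1.38 × 10^7 L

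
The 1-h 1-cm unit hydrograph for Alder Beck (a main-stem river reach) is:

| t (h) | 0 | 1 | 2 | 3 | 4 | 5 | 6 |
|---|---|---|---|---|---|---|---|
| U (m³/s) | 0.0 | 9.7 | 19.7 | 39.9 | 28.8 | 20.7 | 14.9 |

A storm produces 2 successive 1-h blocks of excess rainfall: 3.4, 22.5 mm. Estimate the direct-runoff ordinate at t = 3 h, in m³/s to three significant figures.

By discrete convolution, Q_j = Σ (P_i / 10 mm) · U_{j−i}.
At t = 3 h (j=3): Q = (3.4/10)·39.9 + (22.5/10)·19.7 = 57.9 m³/s.

Q ≈ 57.9 m³/s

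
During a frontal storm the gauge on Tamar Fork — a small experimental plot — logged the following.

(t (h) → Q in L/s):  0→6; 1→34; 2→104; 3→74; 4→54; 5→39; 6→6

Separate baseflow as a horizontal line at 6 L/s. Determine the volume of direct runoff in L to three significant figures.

Direct-runoff ordinates (Q − Q_b): 0.0, 28.0, 98.0, 68.0, 48.0, 33.0, 0.0 L/s.
ΣQ_DR = 275.0 L/s.
With Δt = 1 h = 3600 s, V = ΣQ_DR · Δt = 275.0 × 3600 = 9.90 × 10^5 L.

V ≈ 9.90 × 10^5 L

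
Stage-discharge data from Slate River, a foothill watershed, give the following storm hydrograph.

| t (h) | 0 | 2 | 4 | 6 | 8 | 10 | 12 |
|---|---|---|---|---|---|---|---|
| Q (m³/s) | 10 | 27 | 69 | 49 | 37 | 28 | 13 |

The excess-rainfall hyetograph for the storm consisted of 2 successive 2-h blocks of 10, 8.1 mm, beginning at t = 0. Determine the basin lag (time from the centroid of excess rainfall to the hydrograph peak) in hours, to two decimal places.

Centroid of excess rainfall: t_c = Σ P_i·t̄_i / ΣP_i = 1.8950 h (block centres at 1, 3 h).
Hydrograph peak occurs at t = 4 h, so basin lag t_L = 4 − 1.8950 = 2.10 h.

t_L ≈ 2.10 h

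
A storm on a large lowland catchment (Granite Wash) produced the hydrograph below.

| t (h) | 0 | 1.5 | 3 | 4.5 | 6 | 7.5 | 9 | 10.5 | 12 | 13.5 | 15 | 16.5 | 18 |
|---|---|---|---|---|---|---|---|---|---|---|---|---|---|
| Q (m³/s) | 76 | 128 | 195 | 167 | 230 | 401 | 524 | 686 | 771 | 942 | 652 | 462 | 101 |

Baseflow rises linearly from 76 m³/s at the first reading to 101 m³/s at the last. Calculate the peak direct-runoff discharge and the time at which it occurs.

Subtracting baseflow gives direct-runoff ordinates: 0.00, 49.92, 114.83, 84.75, 145.67, 314.58, 435.50, 595.42, 678.33, 847.25, 555.17, 363.08, 0.00 m³/s.
The maximum is 847.25 m³/s, occurring at the reading for t = 13.5 h.

Q_p = 847.25 m³/s at t = 13.5 h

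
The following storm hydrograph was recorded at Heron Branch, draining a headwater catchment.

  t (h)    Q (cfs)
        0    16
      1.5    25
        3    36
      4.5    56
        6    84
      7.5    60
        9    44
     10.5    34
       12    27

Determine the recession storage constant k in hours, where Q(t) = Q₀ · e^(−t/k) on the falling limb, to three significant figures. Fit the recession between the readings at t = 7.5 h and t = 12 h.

On the falling limb, Q drops from 60 to 27 cfs between t = 7.5 h and t = 12 h (Δt = 4.5 h).
k = −Δt / ln(Q₂/Q₁) = −4.5 / ln(27/60) = 5.64 h.

k ≈ 5.64 h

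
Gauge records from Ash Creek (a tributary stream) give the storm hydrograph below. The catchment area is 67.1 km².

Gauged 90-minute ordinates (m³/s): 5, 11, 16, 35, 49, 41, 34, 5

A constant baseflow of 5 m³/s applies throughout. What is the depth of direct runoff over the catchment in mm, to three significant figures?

Direct runoff: 0.0, 6.0, 11.0, 30.0, 44.0, 36.0, 29.0, 0.0 m³/s; ΣQ_DR = 156.0 m³/s.
V = ΣQ_DR · Δt = 156.0 × 5400 s = 8.424 × 10^5 m³.
Over A = 67.1 km², depth = V / A = 12.6 mm.

d ≈ 12.6 mm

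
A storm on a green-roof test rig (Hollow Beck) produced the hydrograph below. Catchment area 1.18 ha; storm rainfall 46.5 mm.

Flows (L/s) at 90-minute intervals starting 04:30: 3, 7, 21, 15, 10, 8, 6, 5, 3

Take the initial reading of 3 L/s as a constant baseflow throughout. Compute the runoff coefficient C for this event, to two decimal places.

C ≈ 0.50

ΣQ_DR = 51.00 L/s; V = ΣQ_DR·Δt = 2.754 × 10^5 L.
Runoff depth d = V / A = 23.34 mm.
C = d / P = 23.34 / 46.5 = 0.50.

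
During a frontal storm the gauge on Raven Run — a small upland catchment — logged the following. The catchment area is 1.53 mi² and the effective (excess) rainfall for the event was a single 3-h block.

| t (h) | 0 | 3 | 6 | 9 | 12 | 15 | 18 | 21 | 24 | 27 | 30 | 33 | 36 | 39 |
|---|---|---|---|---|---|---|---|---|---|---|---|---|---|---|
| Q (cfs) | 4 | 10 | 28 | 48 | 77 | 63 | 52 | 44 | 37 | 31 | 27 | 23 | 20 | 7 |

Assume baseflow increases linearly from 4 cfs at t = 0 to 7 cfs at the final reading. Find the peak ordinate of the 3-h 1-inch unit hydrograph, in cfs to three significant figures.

U_p ≈ 60.2 cfs

Direct runoff: 0.00, 5.77, 23.54, 43.31, 72.08, 57.85, 46.62, 38.38, 31.15, 24.92, 20.69, 16.46, 13.23, 0.00 cfs; ΣQ_DR = 394.0 cfs, peak = 72.08 cfs.
Runoff depth d = ΣQ_DR·Δt / A = 394.0 × 10800 / (1.53 mi²) = 1.197 in.
The 1-inch UH is the DRH scaled by (1 in)/d, so U_p = 72.08 × 1/1.197 = 60.2 cfs.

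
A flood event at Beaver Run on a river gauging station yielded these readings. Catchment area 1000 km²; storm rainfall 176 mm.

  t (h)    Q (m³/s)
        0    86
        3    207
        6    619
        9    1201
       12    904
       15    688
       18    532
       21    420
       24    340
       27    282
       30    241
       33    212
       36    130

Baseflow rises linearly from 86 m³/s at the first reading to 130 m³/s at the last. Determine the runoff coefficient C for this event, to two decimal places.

C ≈ 0.27

ΣQ_DR = 4458 m³/s; V = ΣQ_DR·Δt = 4.815 × 10^7 m³.
Runoff depth d = V / A = 48.15 mm.
C = d / P = 48.15 / 176 = 0.27.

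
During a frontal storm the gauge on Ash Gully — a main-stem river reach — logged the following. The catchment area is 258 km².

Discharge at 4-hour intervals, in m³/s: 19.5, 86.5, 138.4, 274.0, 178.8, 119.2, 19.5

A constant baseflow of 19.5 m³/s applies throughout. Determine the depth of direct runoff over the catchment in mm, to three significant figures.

d ≈ 39.0 mm

Direct runoff: 0.0, 67.0, 118.9, 254.5, 159.3, 99.7, 0.0 m³/s; ΣQ_DR = 699.4 m³/s.
V = ΣQ_DR · Δt = 699.4 × 14400 s = 1.007 × 10^7 m³.
Over A = 258 km², depth = V / A = 39.0 mm.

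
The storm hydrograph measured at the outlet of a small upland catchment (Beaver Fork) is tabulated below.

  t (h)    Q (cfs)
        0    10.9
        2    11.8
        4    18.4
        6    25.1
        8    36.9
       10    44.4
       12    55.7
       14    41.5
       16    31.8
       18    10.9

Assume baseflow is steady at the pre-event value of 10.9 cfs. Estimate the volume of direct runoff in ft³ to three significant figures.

V ≈ 1.28 × 10^6 ft³

Direct-runoff ordinates (Q − Q_b): 0.0, 0.9, 7.5, 14.2, 26.0, 33.5, 44.8, 30.6, 20.9, 0.0 cfs.
ΣQ_DR = 178.4 cfs.
With Δt = 2 h = 7200 s, V = ΣQ_DR · Δt = 178.4 × 7200 = 1.28 × 10^6 ft³.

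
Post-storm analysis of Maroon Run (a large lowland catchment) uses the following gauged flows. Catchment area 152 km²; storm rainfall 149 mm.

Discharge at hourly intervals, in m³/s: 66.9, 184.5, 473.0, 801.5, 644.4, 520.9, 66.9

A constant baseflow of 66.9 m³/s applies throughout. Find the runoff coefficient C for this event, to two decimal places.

ΣQ_DR = 2290 m³/s; V = ΣQ_DR·Δt = 8.243 × 10^6 m³.
Runoff depth d = V / A = 54.23 mm.
C = d / P = 54.23 / 149 = 0.36.

C ≈ 0.36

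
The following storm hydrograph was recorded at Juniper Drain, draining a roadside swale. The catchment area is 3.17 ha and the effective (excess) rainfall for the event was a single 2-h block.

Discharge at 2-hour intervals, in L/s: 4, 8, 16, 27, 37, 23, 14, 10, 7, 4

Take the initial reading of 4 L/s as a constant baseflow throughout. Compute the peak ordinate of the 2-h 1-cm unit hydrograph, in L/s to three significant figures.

U_p ≈ 13.2 L/s

Direct runoff: 0.0, 4.0, 12.0, 23.0, 33.0, 19.0, 10.0, 6.0, 3.0, 0.0 L/s; ΣQ_DR = 110.0 L/s, peak = 33.0 L/s.
Runoff depth d = ΣQ_DR·Δt / A = 110.0 × 7200 / (3.17 ha) = 24.98 mm.
The 1-cm UH is the DRH scaled by (10 mm)/d, so U_p = 33.0 × 10/24.98 = 13.2 L/s.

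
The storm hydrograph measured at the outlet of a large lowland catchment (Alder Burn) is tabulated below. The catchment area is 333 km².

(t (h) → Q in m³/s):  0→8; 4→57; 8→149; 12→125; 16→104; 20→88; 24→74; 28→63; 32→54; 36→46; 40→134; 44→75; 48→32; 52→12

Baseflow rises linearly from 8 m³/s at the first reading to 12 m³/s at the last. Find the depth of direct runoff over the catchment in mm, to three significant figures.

d ≈ 38.1 mm

Direct runoff: 0.00, 48.69, 140.38, 116.08, 94.77, 78.46, 64.15, 52.85, 43.54, 35.23, 122.92, 63.62, 20.31, 0.00 m³/s; ΣQ_DR = 881.0 m³/s.
V = ΣQ_DR · Δt = 881.0 × 14400 s = 1.269 × 10^7 m³.
Over A = 333 km², depth = V / A = 38.1 mm.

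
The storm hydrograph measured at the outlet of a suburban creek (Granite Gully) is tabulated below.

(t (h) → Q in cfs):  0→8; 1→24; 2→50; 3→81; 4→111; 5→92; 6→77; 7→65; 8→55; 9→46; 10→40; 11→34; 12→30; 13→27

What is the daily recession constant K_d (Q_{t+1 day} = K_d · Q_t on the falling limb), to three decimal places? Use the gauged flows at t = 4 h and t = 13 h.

Between t = 4 h and t = 13 h the flow falls from 111 to 27 cfs over 9×1 h = 9 h.
Per-interval ratio K = (27/111)^(1/9) = 0.8546; K_d = K^(24/1) = 0.023.

K_d ≈ 0.023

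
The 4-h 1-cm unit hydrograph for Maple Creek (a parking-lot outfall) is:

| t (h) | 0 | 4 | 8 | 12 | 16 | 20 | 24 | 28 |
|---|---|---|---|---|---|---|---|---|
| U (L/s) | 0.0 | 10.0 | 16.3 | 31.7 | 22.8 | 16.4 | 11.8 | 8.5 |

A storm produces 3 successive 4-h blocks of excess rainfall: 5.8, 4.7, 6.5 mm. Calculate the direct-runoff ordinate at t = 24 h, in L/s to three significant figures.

By discrete convolution, Q_j = Σ (P_i / 10 mm) · U_{j−i}.
At t = 24 h (j=6): Q = (5.8/10)·11.8 + (4.7/10)·16.4 + (6.5/10)·22.8 = 29.4 L/s.

Q ≈ 29.4 L/s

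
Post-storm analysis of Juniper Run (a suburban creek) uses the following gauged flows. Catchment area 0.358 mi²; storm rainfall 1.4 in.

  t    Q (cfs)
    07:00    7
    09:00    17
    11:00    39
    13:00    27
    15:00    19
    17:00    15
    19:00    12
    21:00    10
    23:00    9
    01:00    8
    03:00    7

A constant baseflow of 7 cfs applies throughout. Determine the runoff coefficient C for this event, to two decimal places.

C ≈ 0.58

ΣQ_DR = 93.00 cfs; V = ΣQ_DR·Δt = 6.696 × 10^5 ft³.
Runoff depth d = V / A = 0.8051 in.
C = d / P = 0.8051 / 1.4 = 0.58.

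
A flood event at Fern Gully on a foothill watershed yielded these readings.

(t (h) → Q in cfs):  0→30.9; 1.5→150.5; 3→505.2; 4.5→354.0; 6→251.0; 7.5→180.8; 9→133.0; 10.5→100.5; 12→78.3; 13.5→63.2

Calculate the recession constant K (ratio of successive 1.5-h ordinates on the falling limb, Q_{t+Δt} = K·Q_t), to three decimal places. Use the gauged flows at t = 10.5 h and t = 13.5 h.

Using the recession-limb readings at t = 10.5 h and t = 13.5 h: Q falls from 100.5 to 63.2 cfs over 2 intervals.
K = (Q₂/Q₁)^(1/2) = (63.2/100.5)^(1/2) = 0.793.

K ≈ 0.793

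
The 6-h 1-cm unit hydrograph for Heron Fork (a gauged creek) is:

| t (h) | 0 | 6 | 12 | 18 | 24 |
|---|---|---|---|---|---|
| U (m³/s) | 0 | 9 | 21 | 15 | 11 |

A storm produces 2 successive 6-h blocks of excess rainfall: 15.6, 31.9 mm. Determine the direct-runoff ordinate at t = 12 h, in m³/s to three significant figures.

Q ≈ 61.5 m³/s

By discrete convolution, Q_j = Σ (P_i / 10 mm) · U_{j−i}.
At t = 12 h (j=2): Q = (15.6/10)·21 + (31.9/10)·9 = 61.5 m³/s.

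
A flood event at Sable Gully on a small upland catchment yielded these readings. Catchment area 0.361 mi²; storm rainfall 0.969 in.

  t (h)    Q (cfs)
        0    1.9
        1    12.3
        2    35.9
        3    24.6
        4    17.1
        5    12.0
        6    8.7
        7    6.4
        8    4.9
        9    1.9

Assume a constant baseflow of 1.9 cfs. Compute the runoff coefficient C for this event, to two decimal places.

C ≈ 0.47

ΣQ_DR = 106.7 cfs; V = ΣQ_DR·Δt = 3.841 × 10^5 ft³.
Runoff depth d = V / A = 0.4580 in.
C = d / P = 0.4580 / 0.969 = 0.47.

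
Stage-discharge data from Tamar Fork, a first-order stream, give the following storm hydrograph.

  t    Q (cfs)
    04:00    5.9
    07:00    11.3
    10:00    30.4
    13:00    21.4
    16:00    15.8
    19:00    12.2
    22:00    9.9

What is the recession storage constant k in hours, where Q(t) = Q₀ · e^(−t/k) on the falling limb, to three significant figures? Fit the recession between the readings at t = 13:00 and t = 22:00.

On the falling limb, Q drops from 21.4 to 9.9 cfs between t = 13:00 and t = 22:00 (Δt = 9 h).
k = −Δt / ln(Q₂/Q₁) = −9 / ln(9.9/21.4) = 11.7 h.

k ≈ 11.7 h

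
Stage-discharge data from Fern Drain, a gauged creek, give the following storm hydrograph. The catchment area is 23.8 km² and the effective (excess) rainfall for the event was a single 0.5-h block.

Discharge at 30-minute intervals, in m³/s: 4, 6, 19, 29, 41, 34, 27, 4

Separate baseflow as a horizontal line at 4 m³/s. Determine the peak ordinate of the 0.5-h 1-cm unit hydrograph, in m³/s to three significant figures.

Direct runoff: 0.0, 2.0, 15.0, 25.0, 37.0, 30.0, 23.0, 0.0 m³/s; ΣQ_DR = 132.0 m³/s, peak = 37.0 m³/s.
Runoff depth d = ΣQ_DR·Δt / A = 132.0 × 1800 / (23.8 km²) = 9.983 mm.
The 1-cm UH is the DRH scaled by (10 mm)/d, so U_p = 37.0 × 10/9.983 = 37.1 m³/s.

U_p ≈ 37.1 m³/s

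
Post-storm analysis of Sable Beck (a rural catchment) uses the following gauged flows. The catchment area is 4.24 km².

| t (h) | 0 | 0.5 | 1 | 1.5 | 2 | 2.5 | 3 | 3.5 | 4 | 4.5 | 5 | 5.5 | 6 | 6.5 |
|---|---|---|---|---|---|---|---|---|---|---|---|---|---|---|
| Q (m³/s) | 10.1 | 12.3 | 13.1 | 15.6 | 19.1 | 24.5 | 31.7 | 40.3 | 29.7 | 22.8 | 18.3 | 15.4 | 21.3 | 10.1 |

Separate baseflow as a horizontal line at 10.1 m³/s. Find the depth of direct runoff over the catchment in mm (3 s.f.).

d ≈ 60.7 mm

Direct runoff: 0.0, 2.2, 3.0, 5.5, 9.0, 14.4, 21.6, 30.2, 19.6, 12.7, 8.2, 5.3, 11.2, 0.0 m³/s; ΣQ_DR = 142.9 m³/s.
V = ΣQ_DR · Δt = 142.9 × 1800 s = 2.572 × 10^5 m³.
Over A = 4.24 km², depth = V / A = 60.7 mm.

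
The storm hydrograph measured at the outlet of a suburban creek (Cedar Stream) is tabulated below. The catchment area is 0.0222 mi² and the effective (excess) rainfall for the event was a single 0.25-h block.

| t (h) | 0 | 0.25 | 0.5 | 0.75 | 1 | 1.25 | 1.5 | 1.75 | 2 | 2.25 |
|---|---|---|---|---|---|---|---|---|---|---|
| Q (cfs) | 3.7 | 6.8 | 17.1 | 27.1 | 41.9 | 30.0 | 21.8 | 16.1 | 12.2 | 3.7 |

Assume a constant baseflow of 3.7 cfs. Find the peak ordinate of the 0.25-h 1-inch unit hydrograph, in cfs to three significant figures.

Direct runoff: 0.0, 3.1, 13.4, 23.4, 38.2, 26.3, 18.1, 12.4, 8.5, 0.0 cfs; ΣQ_DR = 143.4 cfs, peak = 38.2 cfs.
Runoff depth d = ΣQ_DR·Δt / A = 143.4 × 900 / (0.0222 mi²) = 2.502 in.
The 1-inch UH is the DRH scaled by (1 in)/d, so U_p = 38.2 × 1/2.502 = 15.3 cfs.

U_p ≈ 15.3 cfs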